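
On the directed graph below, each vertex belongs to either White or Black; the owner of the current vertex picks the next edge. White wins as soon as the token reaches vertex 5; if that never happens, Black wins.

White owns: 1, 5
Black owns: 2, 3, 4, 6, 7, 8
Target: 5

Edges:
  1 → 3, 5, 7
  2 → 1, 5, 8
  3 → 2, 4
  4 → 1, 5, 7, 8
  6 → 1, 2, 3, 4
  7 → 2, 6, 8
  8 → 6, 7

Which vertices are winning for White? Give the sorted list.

1, 5

A0 = {5}
A1: add {1} — 1 (White) has 1→5.
A2 = A1; e.g. 2 (Black) can still go to 8. Fixed point.
White's winning region = {1, 5}.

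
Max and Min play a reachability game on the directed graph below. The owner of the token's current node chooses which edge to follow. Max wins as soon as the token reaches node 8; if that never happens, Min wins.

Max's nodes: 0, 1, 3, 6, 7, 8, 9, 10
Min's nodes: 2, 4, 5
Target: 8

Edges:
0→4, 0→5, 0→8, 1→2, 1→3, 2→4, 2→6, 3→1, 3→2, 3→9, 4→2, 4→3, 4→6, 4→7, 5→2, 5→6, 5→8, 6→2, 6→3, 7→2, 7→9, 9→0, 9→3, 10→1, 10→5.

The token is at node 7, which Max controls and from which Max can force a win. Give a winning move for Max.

A0 = {8}
A1: add {0} — 0 (Max) has 0→8.
A2: add {9} — 9 (Max) has 9→0.
A3: add {3, 7} — 3 (Max) has 3→9; 7 (Max) has 7→9.
A4: add {1, 6} — 1 (Max) has 1→3; 6 (Max) has 6→3.
A5: add {10} — 10 (Max) has 10→1.
A6 = A5; e.g. 2 (Min) can still go to 4. Fixed point.
From 7, successor 9 is in the attractor (rank 2); the other successor 2 is not.

9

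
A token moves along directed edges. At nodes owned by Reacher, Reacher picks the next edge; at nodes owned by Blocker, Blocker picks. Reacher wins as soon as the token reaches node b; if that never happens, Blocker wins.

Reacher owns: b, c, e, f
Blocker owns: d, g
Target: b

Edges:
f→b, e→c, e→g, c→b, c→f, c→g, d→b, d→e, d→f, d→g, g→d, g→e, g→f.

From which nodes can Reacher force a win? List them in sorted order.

A0 = {b}
A1: add {c, f} — c (Reacher) has c→b; f (Reacher) has f→b.
A2: add {e} — e (Reacher) has e→c.
A3 = A2; e.g. d (Blocker) can still go to g. Fixed point.
Reacher's winning region = {b, c, e, f}.

b, c, e, f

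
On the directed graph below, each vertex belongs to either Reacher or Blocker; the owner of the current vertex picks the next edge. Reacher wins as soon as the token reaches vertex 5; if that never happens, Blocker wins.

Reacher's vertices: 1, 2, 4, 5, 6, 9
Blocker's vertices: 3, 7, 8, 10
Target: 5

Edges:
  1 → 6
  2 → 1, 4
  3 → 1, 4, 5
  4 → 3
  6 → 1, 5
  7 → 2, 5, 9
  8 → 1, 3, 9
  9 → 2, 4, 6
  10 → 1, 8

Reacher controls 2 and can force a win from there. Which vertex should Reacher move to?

A0 = {5}
A1: add {6} — 6 (Reacher) has 6→5.
A2: add {1, 9} — 1 (Reacher) has 1→6; 9 (Reacher) has 9→6.
A3: add {2} — 2 (Reacher) has 2→1.
A4: add {7} — 7 (Blocker): all of {2, 5, 9} already in.
A5 = A4; e.g. 3 (Blocker) can still go to 4. Fixed point.
From 2, successor 1 is in the attractor (rank 2); the other successor 4 is not.

1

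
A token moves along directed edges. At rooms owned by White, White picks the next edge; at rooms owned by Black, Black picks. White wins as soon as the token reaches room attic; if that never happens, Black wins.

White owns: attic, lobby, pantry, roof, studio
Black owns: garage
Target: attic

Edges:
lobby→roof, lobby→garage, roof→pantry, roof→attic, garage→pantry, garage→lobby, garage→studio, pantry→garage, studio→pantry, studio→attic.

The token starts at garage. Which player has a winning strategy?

Black

A0 = {attic}
A1: add {roof, studio} — roof (White) has roof→attic; studio (White) has studio→attic.
A2: add {lobby} — lobby (White) has lobby→roof.
A3 = A2; e.g. pantry (White) has no edge into A2. Fixed point.
garage never enters the attractor, so Black can avoid the target forever.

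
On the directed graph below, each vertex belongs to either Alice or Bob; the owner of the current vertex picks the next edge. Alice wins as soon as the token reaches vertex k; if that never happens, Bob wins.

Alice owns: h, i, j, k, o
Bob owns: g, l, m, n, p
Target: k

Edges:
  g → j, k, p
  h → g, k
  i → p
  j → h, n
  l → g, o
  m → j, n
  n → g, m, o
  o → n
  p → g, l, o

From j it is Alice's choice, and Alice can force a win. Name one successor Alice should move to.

h

A0 = {k}
A1: add {h} — h (Alice) has h→k.
A2: add {j} — j (Alice) has j→h.
A3 = A2; e.g. g (Bob) can still go to p. Fixed point.
From j, successor h is in the attractor (rank 1); the other successor n is not.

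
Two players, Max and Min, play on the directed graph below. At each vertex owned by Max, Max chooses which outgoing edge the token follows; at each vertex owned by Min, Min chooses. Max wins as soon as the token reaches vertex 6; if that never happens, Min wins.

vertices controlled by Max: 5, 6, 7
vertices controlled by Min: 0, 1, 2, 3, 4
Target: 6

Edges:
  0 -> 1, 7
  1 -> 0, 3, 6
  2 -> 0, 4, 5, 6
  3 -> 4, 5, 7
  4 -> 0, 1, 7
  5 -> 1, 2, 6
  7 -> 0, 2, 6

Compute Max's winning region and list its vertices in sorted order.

5, 6, 7

A0 = {6}
A1: add {5, 7} — 5 (Max) has 5→6; 7 (Max) has 7→6.
A2 = A1; e.g. 0 (Min) can still go to 1. Fixed point.
Max's winning region = {5, 6, 7}.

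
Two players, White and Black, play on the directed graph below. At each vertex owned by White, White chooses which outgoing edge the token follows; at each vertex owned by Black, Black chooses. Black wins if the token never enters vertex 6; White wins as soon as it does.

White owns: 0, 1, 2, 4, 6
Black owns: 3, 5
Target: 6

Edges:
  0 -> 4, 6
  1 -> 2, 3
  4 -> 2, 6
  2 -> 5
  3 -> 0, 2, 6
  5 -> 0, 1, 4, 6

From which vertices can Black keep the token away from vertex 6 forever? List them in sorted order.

A0 = {6}
A1: add {0, 4} — 0 (White) has 0→6; 4 (White) has 4→6.
A2 = A1; e.g. 1 (White) has no edge into A1. Fixed point.
White's attractor = {0, 4, 6}; Black avoids the target exactly from the complement.

1, 2, 3, 5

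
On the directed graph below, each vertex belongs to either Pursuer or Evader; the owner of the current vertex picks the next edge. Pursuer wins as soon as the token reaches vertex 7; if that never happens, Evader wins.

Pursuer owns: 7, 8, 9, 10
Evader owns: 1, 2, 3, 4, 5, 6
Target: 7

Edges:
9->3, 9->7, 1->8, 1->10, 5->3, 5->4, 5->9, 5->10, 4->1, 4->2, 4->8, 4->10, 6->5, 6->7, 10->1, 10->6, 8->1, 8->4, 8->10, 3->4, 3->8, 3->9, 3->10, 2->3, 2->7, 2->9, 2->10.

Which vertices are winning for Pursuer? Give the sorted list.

A0 = {7}
A1: add {9} — 9 (Pursuer) has 9→7.
A2 = A1; e.g. 1 (Evader) can still go to 8. Fixed point.
Pursuer's winning region = {7, 9}.

7, 9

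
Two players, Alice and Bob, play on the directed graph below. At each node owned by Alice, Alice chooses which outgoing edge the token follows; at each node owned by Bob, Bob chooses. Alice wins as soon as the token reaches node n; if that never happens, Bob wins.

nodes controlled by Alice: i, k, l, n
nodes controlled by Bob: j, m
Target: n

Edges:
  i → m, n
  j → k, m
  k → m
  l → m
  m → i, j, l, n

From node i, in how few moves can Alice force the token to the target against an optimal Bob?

A0 = {n}
A1: add {i} — i (Alice) has i→n.
A2 = A1; e.g. j (Bob) can still go to k. Fixed point.
i enters the attractor at level 1, so Alice can force the target in 1 move from there.

1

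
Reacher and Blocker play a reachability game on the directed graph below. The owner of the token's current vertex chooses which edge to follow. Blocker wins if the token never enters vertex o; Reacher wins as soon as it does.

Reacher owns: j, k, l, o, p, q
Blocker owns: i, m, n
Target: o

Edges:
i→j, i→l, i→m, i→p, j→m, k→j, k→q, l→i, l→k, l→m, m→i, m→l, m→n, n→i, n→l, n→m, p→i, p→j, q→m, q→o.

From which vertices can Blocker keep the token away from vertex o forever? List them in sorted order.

i, j, m, n, p

A0 = {o}
A1: add {q} — q (Reacher) has q→o.
A2: add {k} — k (Reacher) has k→q.
A3: add {l} — l (Reacher) has l→k.
A4 = A3; e.g. i (Blocker) can still go to j. Fixed point.
Reacher's attractor = {k, l, o, q}; Blocker avoids the target exactly from the complement.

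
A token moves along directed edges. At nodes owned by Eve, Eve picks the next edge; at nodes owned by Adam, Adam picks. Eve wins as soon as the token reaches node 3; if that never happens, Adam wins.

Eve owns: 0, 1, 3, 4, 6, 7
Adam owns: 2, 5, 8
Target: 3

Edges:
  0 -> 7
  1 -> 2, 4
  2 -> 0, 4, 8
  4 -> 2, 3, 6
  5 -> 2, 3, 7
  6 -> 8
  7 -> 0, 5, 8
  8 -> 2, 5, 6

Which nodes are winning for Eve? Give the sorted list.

A0 = {3}
A1: add {4} — 4 (Eve) has 4→3.
A2: add {1} — 1 (Eve) has 1→4.
A3 = A2; e.g. 0 (Eve) has no edge into A2. Fixed point.
Eve's winning region = {1, 3, 4}.

1, 3, 4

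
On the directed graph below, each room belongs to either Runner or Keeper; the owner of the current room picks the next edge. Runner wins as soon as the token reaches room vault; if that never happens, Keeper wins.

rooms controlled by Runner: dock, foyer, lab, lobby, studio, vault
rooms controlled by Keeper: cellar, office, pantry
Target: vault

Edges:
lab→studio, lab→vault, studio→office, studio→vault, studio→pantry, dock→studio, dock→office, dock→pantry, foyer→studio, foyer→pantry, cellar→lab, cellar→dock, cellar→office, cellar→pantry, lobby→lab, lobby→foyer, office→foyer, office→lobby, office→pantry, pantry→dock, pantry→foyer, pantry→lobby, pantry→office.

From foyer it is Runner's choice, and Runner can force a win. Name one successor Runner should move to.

A0 = {vault}
A1: add {lab, studio} — lab (Runner) has lab→vault; studio (Runner) has studio→vault.
A2: add {dock, foyer, lobby} — dock (Runner) has dock→studio; foyer (Runner) has foyer→studio; lobby (Runner) has lobby→lab.
A3 = A2; e.g. cellar (Keeper) can still go to office. Fixed point.
From foyer, successor studio is in the attractor (rank 1); the other successor pantry is not.

studio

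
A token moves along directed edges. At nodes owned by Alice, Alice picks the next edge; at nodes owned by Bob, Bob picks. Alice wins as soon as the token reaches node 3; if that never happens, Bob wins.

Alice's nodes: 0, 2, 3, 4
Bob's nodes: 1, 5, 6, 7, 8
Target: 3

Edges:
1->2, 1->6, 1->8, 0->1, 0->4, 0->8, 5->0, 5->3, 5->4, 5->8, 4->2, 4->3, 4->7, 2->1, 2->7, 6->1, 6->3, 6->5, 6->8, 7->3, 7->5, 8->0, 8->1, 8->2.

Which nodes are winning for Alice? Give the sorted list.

A0 = {3}
A1: add {4} — 4 (Alice) has 4→3.
A2: add {0} — 0 (Alice) has 0→4.
A3 = A2; e.g. 1 (Bob) can still go to 2. Fixed point.
Alice's winning region = {0, 3, 4}.

0, 3, 4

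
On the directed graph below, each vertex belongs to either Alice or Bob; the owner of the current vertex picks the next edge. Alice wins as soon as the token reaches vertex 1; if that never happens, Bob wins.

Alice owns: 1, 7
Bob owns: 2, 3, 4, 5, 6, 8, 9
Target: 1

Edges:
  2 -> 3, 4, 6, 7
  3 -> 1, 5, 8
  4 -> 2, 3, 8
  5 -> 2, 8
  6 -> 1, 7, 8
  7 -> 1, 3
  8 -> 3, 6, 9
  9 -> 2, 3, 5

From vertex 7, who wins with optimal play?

Alice

A0 = {1}
A1: add {7} — 7 (Alice) has 7→1.
A2 = A1; e.g. 2 (Bob) can still go to 3. Fixed point.
7 ∈ A1, so Alice can force the target.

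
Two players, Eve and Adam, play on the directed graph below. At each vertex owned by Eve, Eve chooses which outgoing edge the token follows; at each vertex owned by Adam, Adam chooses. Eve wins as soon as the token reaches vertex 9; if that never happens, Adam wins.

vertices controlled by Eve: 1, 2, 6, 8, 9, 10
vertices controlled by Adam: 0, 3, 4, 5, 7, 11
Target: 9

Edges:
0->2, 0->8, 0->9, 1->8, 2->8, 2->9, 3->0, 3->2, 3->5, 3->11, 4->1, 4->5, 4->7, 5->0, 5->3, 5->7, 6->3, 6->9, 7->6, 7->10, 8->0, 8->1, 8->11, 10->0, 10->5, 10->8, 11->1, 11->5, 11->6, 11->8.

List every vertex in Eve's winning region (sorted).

A0 = {9}
A1: add {2, 6} — 2 (Eve) has 2→9; 6 (Eve) has 6→9.
A2 = A1; e.g. 0 (Adam) can still go to 8. Fixed point.
Eve's winning region = {2, 6, 9}.

2, 6, 9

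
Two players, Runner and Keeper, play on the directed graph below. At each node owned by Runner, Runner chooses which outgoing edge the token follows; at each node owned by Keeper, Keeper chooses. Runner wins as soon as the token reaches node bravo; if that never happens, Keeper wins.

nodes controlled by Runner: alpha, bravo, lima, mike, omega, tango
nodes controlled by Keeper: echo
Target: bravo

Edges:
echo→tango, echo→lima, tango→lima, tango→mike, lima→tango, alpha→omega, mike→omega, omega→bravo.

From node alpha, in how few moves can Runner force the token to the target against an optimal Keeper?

2

A0 = {bravo}
A1: add {omega} — omega (Runner) has omega→bravo.
A2: add {alpha, mike} — alpha (Runner) has alpha→omega; mike (Runner) has mike→omega.
alpha enters the attractor at level 2, so Runner can force the target in 2 moves from there.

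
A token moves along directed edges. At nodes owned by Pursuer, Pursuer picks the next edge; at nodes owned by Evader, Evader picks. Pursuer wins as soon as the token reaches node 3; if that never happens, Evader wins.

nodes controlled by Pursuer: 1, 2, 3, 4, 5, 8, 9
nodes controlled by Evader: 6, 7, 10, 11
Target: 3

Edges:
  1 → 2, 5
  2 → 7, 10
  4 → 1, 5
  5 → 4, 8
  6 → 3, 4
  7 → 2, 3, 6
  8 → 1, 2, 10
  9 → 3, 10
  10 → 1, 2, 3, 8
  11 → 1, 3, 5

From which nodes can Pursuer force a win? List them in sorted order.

A0 = {3}
A1: add {9} — 9 (Pursuer) has 9→3.
A2 = A1; e.g. 1 (Pursuer) has no edge into A1. Fixed point.
Pursuer's winning region = {3, 9}.

3, 9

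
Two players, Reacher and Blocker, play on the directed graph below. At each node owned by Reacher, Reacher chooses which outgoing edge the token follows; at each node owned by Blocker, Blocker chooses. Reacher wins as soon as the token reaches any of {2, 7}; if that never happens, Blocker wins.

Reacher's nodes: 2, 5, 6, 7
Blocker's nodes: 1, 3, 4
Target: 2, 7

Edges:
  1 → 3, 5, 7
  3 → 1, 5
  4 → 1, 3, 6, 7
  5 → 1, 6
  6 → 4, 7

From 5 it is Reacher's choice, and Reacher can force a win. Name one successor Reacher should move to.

6

A0 = {2, 7}
A1: add {6} — 6 (Reacher) has 6→7.
A2: add {5} — 5 (Reacher) has 5→6.
A3 = A2; e.g. 1 (Blocker) can still go to 3. Fixed point.
From 5, successor 6 is in the attractor (rank 1); the other successor 1 is not.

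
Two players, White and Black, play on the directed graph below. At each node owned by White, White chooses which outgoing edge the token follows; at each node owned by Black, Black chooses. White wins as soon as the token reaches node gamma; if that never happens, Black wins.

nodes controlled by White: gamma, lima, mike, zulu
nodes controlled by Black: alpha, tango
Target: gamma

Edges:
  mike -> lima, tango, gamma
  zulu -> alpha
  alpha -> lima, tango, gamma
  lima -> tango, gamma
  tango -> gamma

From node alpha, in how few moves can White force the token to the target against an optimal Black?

2

A0 = {gamma}
A1: add {lima, mike, tango} — mike (White) has mike→gamma; lima (White) has lima→gamma; tango (Black): all of {gamma} already in.
A2: add {alpha} — alpha (Black): all of {lima, tango, gamma} already in.
alpha enters the attractor at level 2, so White can force the target in 2 moves from there.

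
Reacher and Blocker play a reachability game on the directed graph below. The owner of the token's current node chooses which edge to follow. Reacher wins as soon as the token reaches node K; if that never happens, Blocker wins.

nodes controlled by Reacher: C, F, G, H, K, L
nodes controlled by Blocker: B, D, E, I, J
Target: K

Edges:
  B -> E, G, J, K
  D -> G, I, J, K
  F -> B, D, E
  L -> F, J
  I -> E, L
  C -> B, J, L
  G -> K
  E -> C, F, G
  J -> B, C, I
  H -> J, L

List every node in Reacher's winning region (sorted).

G, K

A0 = {K}
A1: add {G} — G (Reacher) has G→K.
A2 = A1; e.g. B (Blocker) can still go to E. Fixed point.
Reacher's winning region = {G, K}.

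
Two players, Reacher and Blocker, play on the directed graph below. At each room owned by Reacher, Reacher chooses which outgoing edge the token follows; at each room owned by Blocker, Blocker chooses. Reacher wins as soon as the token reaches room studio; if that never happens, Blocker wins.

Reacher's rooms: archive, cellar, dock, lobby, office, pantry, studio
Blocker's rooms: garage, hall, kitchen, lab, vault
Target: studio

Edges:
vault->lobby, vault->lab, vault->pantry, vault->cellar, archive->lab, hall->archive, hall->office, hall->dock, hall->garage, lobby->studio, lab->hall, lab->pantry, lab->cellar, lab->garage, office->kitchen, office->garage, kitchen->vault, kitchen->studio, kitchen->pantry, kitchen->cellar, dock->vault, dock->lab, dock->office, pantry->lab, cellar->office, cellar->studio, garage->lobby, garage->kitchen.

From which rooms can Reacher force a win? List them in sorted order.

cellar, lobby, studio

A0 = {studio}
A1: add {cellar, lobby} — lobby (Reacher) has lobby→studio; cellar (Reacher) has cellar→studio.
A2 = A1; e.g. vault (Blocker) can still go to lab. Fixed point.
Reacher's winning region = {cellar, lobby, studio}.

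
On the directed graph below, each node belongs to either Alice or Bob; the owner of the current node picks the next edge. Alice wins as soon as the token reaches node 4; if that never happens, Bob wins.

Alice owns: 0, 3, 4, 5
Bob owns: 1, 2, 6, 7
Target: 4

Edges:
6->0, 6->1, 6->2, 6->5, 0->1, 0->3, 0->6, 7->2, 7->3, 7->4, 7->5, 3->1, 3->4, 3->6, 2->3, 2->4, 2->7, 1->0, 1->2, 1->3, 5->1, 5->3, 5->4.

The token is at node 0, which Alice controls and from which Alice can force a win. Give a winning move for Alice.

3

A0 = {4}
A1: add {3, 5} — 3 (Alice) has 3→4; 5 (Alice) has 5→4.
A2: add {0} — 0 (Alice) has 0→3.
A3 = A2; e.g. 1 (Bob) can still go to 2. Fixed point.
From 0, successor 3 is in the attractor (rank 1); the other successors 1, 6 are not.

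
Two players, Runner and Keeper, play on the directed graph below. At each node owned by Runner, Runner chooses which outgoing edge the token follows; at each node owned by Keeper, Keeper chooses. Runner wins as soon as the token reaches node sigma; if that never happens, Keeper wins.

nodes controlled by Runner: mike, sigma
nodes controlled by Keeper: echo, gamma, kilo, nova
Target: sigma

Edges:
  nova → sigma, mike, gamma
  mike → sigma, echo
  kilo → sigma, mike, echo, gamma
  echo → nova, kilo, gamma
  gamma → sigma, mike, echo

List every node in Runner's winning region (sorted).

mike, sigma

A0 = {sigma}
A1: add {mike} — mike (Runner) has mike→sigma.
A2 = A1; e.g. nova (Keeper) can still go to gamma. Fixed point.
Runner's winning region = {mike, sigma}.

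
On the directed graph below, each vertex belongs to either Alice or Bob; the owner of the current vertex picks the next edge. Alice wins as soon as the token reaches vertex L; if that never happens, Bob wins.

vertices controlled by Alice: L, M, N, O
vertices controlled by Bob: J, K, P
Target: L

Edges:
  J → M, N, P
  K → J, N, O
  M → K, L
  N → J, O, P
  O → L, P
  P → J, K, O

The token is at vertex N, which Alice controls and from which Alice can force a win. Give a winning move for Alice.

A0 = {L}
A1: add {M, O} — M (Alice) has M→L; O (Alice) has O→L.
A2: add {N} — N (Alice) has N→O.
A3 = A2; e.g. J (Bob) can still go to P. Fixed point.
From N, successor O is in the attractor (rank 1); the other successors J, P are not.

O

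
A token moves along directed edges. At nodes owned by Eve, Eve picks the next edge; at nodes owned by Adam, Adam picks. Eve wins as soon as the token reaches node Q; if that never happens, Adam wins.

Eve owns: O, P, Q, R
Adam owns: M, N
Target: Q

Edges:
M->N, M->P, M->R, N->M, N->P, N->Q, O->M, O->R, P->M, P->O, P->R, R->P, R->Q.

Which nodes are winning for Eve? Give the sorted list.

O, P, Q, R

A0 = {Q}
A1: add {R} — R (Eve) has R→Q.
A2: add {O, P} — O (Eve) has O→R; P (Eve) has P→R.
A3 = A2; e.g. M (Adam) can still go to N. Fixed point.
Eve's winning region = {O, P, Q, R}.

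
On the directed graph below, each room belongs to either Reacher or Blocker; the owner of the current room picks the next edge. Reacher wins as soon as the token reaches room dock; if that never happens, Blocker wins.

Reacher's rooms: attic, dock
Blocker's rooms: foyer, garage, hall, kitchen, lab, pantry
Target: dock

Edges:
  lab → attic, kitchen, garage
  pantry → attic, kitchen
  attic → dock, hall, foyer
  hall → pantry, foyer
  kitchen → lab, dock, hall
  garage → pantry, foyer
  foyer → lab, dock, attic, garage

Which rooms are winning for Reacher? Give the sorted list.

A0 = {dock}
A1: add {attic} — attic (Reacher) has attic→dock.
A2 = A1; e.g. lab (Blocker) can still go to kitchen. Fixed point.
Reacher's winning region = {attic, dock}.

attic, dock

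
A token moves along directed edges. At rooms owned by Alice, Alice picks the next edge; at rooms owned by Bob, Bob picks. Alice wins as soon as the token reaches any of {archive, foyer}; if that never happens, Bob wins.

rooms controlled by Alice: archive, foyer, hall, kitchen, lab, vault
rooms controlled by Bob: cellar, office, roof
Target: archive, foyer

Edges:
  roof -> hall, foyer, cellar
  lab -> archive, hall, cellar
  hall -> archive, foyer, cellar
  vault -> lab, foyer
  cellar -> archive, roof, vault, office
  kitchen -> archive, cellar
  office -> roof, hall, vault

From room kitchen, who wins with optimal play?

Alice

A0 = {archive, foyer}
A1: add {hall, kitchen, lab, vault} — lab (Alice) has lab→archive; hall (Alice) has hall→archive; vault (Alice) has vault→foyer; kitchen (Alice) has kitchen→archive.
A2 = A1; e.g. roof (Bob) can still go to cellar. Fixed point.
kitchen ∈ A1, so Alice can force the target.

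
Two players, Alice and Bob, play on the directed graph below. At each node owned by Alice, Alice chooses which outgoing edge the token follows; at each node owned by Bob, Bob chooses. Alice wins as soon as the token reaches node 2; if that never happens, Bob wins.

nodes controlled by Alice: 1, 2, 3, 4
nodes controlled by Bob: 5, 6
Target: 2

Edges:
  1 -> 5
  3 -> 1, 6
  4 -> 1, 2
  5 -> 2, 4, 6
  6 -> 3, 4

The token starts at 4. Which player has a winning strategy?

A0 = {2}
A1: add {4} — 4 (Alice) has 4→2.
A2 = A1; e.g. 1 (Alice) has no edge into A1. Fixed point.
4 ∈ A1, so Alice can force the target.

Alice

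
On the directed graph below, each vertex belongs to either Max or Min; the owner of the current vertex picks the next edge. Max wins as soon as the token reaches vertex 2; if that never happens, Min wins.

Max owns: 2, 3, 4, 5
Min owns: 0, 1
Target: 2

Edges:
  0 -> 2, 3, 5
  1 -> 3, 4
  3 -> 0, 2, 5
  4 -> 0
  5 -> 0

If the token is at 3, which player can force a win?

Max

A0 = {2}
A1: add {3} — 3 (Max) has 3→2.
A2 = A1; e.g. 0 (Min) can still go to 5. Fixed point.
3 ∈ A1, so Max can force the target.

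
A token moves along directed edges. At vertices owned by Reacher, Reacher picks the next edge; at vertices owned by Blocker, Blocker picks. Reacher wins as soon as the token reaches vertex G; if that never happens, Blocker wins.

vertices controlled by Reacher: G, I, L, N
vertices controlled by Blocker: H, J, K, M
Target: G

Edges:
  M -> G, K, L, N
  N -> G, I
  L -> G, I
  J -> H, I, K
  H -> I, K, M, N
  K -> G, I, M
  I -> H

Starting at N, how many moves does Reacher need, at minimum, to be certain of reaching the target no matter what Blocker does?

1

A0 = {G}
A1: add {L, N} — L (Reacher) has L→G; N (Reacher) has N→G.
A2 = A1; e.g. H (Blocker) can still go to I. Fixed point.
N enters the attractor at level 1, so Reacher can force the target in 1 move from there.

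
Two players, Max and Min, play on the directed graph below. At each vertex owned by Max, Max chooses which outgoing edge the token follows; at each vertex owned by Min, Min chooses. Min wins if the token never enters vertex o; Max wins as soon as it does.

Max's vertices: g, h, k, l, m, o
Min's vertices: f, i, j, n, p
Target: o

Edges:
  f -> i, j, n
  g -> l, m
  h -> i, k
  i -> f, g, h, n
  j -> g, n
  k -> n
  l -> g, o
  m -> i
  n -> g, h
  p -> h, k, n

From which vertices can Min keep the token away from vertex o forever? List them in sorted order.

f, h, i, j, k, m, n, p

A0 = {o}
A1: add {l} — l (Max) has l→o.
A2: add {g} — g (Max) has g→l.
A3 = A2; e.g. f (Min) can still go to i. Fixed point.
Max's attractor = {g, l, o}; Min avoids the target exactly from the complement.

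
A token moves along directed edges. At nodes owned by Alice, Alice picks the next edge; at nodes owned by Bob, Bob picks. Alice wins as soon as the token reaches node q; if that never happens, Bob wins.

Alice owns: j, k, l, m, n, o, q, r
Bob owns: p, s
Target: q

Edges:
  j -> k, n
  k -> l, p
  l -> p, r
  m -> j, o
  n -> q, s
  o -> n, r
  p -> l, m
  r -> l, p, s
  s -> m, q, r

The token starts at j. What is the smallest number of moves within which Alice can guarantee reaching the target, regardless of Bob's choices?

A0 = {q}
A1: add {n} — n (Alice) has n→q.
A2: add {j, o} — j (Alice) has j→n; o (Alice) has o→n.
j enters the attractor at level 2, so Alice can force the target in 2 moves from there.

2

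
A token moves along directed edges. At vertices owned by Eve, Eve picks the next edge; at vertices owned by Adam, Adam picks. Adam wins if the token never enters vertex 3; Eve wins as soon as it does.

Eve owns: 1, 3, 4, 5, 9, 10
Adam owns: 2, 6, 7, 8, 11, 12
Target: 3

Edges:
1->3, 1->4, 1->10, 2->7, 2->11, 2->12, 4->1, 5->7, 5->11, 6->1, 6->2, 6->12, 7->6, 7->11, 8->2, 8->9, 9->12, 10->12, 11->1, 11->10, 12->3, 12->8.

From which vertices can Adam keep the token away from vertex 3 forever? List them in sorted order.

A0 = {3}
A1: add {1} — 1 (Eve) has 1→3.
A2: add {4} — 4 (Eve) has 4→1.
A3 = A2; e.g. 2 (Adam) can still go to 7. Fixed point.
Eve's attractor = {1, 3, 4}; Adam avoids the target exactly from the complement.

2, 5, 6, 7, 8, 9, 10, 11, 12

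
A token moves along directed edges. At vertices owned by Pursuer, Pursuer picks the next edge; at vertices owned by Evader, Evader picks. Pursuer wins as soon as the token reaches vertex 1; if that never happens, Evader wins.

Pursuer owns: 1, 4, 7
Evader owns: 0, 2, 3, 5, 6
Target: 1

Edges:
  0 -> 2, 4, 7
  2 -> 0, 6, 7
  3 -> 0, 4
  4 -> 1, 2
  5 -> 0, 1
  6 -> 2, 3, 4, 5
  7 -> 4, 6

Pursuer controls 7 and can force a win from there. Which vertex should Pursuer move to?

4

A0 = {1}
A1: add {4} — 4 (Pursuer) has 4→1.
A2: add {7} — 7 (Pursuer) has 7→4.
A3 = A2; e.g. 0 (Evader) can still go to 2. Fixed point.
From 7, successor 4 is in the attractor (rank 1); the other successor 6 is not.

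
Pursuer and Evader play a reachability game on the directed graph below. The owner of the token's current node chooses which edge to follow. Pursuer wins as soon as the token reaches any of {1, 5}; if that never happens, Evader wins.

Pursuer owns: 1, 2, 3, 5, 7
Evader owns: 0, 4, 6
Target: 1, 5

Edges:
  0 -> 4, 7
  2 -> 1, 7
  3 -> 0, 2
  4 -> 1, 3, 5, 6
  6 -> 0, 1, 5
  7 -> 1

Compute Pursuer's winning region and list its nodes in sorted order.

1, 2, 3, 5, 7

A0 = {1, 5}
A1: add {2, 7} — 2 (Pursuer) has 2→1; 7 (Pursuer) has 7→1.
A2: add {3} — 3 (Pursuer) has 3→2.
A3 = A2; e.g. 0 (Evader) can still go to 4. Fixed point.
Pursuer's winning region = {1, 2, 3, 5, 7}.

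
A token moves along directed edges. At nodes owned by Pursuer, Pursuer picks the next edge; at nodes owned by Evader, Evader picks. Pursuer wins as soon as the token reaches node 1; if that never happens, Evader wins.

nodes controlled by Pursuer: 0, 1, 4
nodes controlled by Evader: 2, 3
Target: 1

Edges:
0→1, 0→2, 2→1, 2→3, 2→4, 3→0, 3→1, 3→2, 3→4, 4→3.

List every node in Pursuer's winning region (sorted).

A0 = {1}
A1: add {0} — 0 (Pursuer) has 0→1.
A2 = A1; e.g. 2 (Evader) can still go to 3. Fixed point.
Pursuer's winning region = {0, 1}.

0, 1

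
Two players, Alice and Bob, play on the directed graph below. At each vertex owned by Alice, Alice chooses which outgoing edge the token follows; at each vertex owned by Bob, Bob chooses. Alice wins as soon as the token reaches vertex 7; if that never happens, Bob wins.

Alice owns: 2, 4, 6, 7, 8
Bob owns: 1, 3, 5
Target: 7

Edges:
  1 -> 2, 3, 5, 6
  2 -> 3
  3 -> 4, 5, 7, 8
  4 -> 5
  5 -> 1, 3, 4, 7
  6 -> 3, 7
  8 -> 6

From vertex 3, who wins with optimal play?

Bob

A0 = {7}
A1: add {6} — 6 (Alice) has 6→7.
A2: add {8} — 8 (Alice) has 8→6.
A3 = A2; e.g. 1 (Bob) can still go to 2. Fixed point.
3 never enters the attractor, so Bob can avoid the target forever.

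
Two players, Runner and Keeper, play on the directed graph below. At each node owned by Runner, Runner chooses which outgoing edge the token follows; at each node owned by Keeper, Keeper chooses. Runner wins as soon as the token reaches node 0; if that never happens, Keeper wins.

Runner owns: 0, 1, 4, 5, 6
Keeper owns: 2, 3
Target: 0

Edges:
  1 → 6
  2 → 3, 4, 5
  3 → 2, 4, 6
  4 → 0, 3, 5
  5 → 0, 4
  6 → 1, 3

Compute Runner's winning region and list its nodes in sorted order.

A0 = {0}
A1: add {4, 5} — 4 (Runner) has 4→0; 5 (Runner) has 5→0.
A2 = A1; e.g. 1 (Runner) has no edge into A1. Fixed point.
Runner's winning region = {0, 4, 5}.

0, 4, 5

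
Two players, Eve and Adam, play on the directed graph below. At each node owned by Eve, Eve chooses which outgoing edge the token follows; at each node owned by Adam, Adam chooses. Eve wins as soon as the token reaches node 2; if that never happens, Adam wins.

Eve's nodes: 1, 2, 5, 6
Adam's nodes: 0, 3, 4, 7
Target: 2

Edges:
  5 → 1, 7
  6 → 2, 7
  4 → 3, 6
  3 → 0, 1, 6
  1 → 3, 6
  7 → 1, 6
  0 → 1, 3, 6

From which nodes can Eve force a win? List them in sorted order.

A0 = {2}
A1: add {6} — 6 (Eve) has 6→2.
A2: add {1} — 1 (Eve) has 1→6.
A3: add {5, 7} — 5 (Eve) has 5→1; 7 (Adam): all of {1, 6} already in.
A4 = A3; e.g. 0 (Adam) can still go to 3. Fixed point.
Eve's winning region = {1, 2, 5, 6, 7}.

1, 2, 5, 6, 7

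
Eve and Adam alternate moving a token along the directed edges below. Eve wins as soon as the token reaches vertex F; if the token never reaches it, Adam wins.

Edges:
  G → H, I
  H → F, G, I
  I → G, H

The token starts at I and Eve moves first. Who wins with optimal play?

Track states (vertex, player-to-move).
A0 = {(F,Eve), (F,Adam)}
A1: add {(H,Eve)}.
A2 = A1; e.g. (G,Eve) stays out. (I,Eve) never enters ⇒ Adam avoids the target.

Adam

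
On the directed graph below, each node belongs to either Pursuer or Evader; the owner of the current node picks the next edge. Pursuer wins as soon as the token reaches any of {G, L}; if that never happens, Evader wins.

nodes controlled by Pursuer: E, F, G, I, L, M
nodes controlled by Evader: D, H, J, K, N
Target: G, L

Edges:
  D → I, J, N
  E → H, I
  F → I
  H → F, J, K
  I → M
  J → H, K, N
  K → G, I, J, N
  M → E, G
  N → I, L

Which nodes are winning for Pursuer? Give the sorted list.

A0 = {G, L}
A1: add {M} — M (Pursuer) has M→G.
A2: add {I} — I (Pursuer) has I→M.
A3: add {E, F, N} — E (Pursuer) has E→I; F (Pursuer) has F→I; N (Evader): all of {I, L} already in.
A4 = A3; e.g. D (Evader) can still go to J. Fixed point.
Pursuer's winning region = {E, F, G, I, L, M, N}.

E, F, G, I, L, M, N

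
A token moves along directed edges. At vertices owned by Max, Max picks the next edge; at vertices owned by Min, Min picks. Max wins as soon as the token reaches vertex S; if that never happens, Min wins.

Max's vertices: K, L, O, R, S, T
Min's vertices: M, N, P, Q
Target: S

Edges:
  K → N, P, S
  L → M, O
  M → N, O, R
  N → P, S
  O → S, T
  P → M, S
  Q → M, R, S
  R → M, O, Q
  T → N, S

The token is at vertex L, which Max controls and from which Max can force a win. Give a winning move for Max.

O

A0 = {S}
A1: add {K, O, T} — K (Max) has K→S; O (Max) has O→S; T (Max) has T→S.
A2: add {L, R} — L (Max) has L→O; R (Max) has R→O.
A3 = A2; e.g. M (Min) can still go to N. Fixed point.
From L, successor O is in the attractor (rank 1); the other successor M is not.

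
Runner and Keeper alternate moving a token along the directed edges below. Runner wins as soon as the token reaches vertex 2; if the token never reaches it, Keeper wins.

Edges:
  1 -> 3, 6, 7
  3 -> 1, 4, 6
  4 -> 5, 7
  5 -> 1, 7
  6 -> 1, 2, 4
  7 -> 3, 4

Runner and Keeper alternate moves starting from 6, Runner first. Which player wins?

Track states (vertex, player-to-move).
A0 = {(2,Runner), (2,Keeper)}
A1: add {(6,Runner)}.
(6,Runner) ∈ A1 ⇒ Runner forces the target.

Runner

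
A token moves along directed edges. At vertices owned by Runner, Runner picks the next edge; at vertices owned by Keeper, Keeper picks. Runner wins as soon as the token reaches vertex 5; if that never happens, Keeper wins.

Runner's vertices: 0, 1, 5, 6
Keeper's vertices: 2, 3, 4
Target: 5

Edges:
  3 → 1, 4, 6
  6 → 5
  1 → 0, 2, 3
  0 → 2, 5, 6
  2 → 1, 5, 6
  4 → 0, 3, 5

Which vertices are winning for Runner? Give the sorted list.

0, 1, 2, 5, 6

A0 = {5}
A1: add {0, 6} — 0 (Runner) has 0→5; 6 (Runner) has 6→5.
A2: add {1} — 1 (Runner) has 1→0.
A3: add {2} — 2 (Keeper): all of {1, 5, 6} already in.
A4 = A3; e.g. 3 (Keeper) can still go to 4. Fixed point.
Runner's winning region = {0, 1, 2, 5, 6}.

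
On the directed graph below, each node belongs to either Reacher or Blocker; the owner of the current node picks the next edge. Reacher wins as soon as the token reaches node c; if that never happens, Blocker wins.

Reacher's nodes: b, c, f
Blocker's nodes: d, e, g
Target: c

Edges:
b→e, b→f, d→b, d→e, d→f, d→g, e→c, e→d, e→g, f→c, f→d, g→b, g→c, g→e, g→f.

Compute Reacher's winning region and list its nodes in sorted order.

A0 = {c}
A1: add {f} — f (Reacher) has f→c.
A2: add {b} — b (Reacher) has b→f.
A3 = A2; e.g. d (Blocker) can still go to e. Fixed point.
Reacher's winning region = {b, c, f}.

b, c, f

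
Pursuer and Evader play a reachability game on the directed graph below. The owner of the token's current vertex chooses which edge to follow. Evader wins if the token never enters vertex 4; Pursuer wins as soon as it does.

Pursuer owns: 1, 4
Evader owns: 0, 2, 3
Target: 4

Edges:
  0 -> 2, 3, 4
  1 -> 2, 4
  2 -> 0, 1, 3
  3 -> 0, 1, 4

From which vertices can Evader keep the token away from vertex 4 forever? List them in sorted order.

0, 2, 3

A0 = {4}
A1: add {1} — 1 (Pursuer) has 1→4.
A2 = A1; e.g. 0 (Evader) can still go to 2. Fixed point.
Pursuer's attractor = {1, 4}; Evader avoids the target exactly from the complement.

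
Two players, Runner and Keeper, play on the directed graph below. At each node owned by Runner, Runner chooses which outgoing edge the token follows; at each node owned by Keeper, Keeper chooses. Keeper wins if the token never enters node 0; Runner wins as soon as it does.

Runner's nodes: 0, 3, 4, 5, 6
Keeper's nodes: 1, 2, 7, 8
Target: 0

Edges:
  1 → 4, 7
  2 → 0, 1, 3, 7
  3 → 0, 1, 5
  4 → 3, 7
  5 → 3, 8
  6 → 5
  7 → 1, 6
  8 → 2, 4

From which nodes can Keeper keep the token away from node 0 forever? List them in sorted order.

A0 = {0}
A1: add {3} — 3 (Runner) has 3→0.
A2: add {4, 5} — 4 (Runner) has 4→3; 5 (Runner) has 5→3.
A3: add {6} — 6 (Runner) has 6→5.
A4 = A3; e.g. 1 (Keeper) can still go to 7. Fixed point.
Runner's attractor = {0, 3, 4, 5, 6}; Keeper avoids the target exactly from the complement.

1, 2, 7, 8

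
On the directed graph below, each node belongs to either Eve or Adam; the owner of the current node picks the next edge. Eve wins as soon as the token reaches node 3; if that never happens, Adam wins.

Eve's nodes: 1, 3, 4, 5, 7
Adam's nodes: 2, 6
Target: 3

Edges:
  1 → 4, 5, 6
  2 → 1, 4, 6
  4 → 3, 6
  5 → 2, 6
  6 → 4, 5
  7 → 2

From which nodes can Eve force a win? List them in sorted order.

1, 3, 4

A0 = {3}
A1: add {4} — 4 (Eve) has 4→3.
A2: add {1} — 1 (Eve) has 1→4.
A3 = A2; e.g. 2 (Adam) can still go to 6. Fixed point.
Eve's winning region = {1, 3, 4}.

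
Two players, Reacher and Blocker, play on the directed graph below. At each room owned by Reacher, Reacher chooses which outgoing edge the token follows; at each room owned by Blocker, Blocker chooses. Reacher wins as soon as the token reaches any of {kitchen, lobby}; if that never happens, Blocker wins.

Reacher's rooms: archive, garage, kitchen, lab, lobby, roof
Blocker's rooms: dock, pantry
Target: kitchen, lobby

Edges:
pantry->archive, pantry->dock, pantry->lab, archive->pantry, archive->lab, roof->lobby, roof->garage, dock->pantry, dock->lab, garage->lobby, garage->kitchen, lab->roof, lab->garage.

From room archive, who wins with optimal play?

Reacher

A0 = {kitchen, lobby}
A1: add {garage, roof} — roof (Reacher) has roof→lobby; garage (Reacher) has garage→lobby.
A2: add {lab} — lab (Reacher) has lab→roof.
A3: add {archive} — archive (Reacher) has archive→lab.
A4 = A3; e.g. pantry (Blocker) can still go to dock. Fixed point.
archive ∈ A3, so Reacher can force the target.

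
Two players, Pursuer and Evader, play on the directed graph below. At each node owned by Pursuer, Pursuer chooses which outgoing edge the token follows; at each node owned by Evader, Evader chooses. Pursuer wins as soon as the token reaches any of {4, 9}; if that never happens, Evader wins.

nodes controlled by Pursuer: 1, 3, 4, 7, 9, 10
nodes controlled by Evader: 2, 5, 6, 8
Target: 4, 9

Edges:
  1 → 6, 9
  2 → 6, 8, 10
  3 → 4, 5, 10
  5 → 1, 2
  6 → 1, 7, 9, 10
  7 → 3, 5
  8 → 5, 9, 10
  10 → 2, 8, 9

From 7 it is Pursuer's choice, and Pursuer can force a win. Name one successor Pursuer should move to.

3

A0 = {4, 9}
A1: add {1, 3, 10} — 1 (Pursuer) has 1→9; 3 (Pursuer) has 3→4; 10 (Pursuer) has 10→9.
A2: add {7} — 7 (Pursuer) has 7→3.
A3: add {6} — 6 (Evader): all of {1, 7, 9, 10} already in.
A4 = A3; e.g. 2 (Evader) can still go to 8. Fixed point.
From 7, successor 3 is in the attractor (rank 1); the other successor 5 is not.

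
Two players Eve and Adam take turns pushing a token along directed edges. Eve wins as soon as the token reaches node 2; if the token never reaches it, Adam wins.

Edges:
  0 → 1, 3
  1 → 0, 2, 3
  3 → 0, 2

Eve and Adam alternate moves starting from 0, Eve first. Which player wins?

Adam

Track states (vertex, player-to-move).
A0 = {(2,Eve), (2,Adam)}
A1: add {(1,Eve), (3,Eve)}.
A2: add {(0,Adam)}.
A3 = A2; e.g. (0,Eve) stays out. (0,Eve) never enters ⇒ Adam avoids the target.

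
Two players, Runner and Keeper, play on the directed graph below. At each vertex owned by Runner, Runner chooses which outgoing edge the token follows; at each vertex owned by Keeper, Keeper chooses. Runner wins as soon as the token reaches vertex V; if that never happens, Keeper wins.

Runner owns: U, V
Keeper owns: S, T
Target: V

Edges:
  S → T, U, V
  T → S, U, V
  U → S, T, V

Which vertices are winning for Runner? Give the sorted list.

A0 = {V}
A1: add {U} — U (Runner) has U→V.
A2 = A1; e.g. S (Keeper) can still go to T. Fixed point.
Runner's winning region = {U, V}.

U, V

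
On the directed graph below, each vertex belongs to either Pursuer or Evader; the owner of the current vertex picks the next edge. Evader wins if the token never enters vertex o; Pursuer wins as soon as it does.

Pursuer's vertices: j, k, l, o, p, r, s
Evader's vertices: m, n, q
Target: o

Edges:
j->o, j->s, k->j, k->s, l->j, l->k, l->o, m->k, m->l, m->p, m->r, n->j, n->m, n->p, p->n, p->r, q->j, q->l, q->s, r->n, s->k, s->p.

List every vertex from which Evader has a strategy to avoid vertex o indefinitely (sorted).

A0 = {o}
A1: add {j, l} — j (Pursuer) has j→o; l (Pursuer) has l→o.
A2: add {k} — k (Pursuer) has k→j.
A3: add {s} — s (Pursuer) has s→k.
A4: add {q} — q (Evader): all of {j, l, s} already in.
A5 = A4; e.g. m (Evader) can still go to p. Fixed point.
Pursuer's attractor = {j, k, l, o, q, s}; Evader avoids the target exactly from the complement.

m, n, p, r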